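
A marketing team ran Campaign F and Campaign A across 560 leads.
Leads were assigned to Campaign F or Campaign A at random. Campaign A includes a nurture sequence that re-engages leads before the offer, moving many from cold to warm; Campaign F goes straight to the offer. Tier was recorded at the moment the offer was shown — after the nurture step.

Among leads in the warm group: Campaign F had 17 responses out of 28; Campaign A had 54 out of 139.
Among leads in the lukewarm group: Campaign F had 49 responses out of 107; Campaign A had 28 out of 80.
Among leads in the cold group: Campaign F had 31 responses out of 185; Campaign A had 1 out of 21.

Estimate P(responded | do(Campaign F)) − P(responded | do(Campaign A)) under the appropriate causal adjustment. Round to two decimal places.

The engagement tier-specific comparison favours Campaign F throughout, but the pooled figures favour Campaign A. The question is whether to condition on engagement tier.
Engagement tier is downstream of the campaign. One should not condition on a consequence of treatment, so the overall rates are the right comparison.
The causal difference is the pooled difference: 0.303 − 0.346 = -0.043.

-0.04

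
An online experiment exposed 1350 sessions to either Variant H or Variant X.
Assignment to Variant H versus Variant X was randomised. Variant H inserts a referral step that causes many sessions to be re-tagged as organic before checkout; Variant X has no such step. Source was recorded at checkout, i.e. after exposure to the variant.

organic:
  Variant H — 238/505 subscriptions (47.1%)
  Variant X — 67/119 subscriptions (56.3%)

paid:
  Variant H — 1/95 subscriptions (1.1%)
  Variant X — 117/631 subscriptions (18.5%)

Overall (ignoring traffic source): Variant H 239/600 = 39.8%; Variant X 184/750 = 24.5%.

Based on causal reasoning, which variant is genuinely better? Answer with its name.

The stratified and pooled comparisons disagree (Variant X wins within each traffic source; Variant H wins overall), so the answer turns on the causal role of traffic source.
Stratifying would compare variants among sessions the variants themselves sorted into traffic source groups — a form of selection on an intermediate. The unconditioned pooled rates give the total causal effect.
Pooled: Variant H 39.8% vs Variant X 24.5%; Variant H is higher overall.

Variant H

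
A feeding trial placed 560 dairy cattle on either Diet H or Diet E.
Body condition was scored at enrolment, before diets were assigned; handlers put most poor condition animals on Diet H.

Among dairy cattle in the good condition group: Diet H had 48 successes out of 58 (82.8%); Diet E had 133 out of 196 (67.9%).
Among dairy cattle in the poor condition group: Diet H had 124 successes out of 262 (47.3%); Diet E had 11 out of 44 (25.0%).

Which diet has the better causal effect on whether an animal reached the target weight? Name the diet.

Diet H

Starting body condition differs across diets for reasons unrelated to any effect of the diet itself, and it separately predicts the outcome — a classic confounder. We must compare within starting body condition levels.
Within each level — good condition: 82.8% vs 67.9%; poor condition: 47.3% vs 25.0% — Diet H is higher every time.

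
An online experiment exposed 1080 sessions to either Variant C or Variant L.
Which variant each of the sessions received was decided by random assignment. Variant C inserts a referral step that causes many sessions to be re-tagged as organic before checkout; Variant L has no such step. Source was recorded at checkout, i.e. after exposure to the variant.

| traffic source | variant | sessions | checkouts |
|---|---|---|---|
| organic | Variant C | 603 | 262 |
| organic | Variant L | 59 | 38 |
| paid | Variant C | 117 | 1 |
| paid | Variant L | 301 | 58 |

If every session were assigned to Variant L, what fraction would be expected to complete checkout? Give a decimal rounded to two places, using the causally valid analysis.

The distribution of traffic source is itself part of what the variant does — it is an intermediate outcome. Holding it fixed would remove that part of the effect; the total effect is the pooled difference.
So P(outcome | do(Variant L)) is just the pooled rate for Variant L: 96/360 = 0.267.

0.27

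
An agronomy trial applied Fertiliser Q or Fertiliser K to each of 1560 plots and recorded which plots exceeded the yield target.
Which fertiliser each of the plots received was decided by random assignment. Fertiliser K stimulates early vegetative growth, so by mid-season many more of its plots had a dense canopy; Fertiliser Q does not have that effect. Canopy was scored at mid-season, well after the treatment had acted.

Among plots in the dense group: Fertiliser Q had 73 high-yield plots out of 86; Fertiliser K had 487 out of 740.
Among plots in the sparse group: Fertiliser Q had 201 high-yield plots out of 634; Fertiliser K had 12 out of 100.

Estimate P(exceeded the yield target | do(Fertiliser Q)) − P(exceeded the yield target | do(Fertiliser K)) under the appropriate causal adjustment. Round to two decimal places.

The distribution of mid-season canopy is itself part of what the fertiliser does — it is an intermediate outcome. Holding it fixed would remove that part of the effect; the total effect is the pooled difference.
The causal difference is the pooled difference: 0.381 − 0.594 = -0.213.

-0.21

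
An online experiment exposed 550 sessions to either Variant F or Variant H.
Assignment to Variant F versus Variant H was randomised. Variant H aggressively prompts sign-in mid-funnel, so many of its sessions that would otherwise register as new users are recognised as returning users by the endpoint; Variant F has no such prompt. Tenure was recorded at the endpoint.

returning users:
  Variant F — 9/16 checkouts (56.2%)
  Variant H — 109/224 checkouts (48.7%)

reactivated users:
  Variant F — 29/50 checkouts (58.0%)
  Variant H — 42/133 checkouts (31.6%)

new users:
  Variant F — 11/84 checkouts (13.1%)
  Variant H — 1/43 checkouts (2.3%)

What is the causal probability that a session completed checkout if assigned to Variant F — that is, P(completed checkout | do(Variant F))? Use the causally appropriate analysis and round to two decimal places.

0.33

The stratified and pooled comparisons disagree (Variant F wins within each user tenure; Variant H wins overall), so the answer turns on the causal role of user tenure.
Stratifying would compare variants among sessions the variants themselves sorted into user tenure groups — a form of selection on an intermediate. The unconditioned pooled rates give the total causal effect.
So P(outcome | do(Variant F)) is just the pooled rate for Variant F: 49/150 = 0.327.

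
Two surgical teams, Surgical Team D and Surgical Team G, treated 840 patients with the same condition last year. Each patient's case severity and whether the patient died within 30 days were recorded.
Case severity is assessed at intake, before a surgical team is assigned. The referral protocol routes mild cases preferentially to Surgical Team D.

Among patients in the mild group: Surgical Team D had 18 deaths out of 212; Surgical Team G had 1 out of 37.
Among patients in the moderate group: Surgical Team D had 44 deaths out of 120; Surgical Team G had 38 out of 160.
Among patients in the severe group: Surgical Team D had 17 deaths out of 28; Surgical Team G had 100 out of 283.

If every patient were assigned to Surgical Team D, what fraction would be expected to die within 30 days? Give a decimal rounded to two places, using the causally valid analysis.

0.37

Nothing the surgical team does changes case severity; the imbalance is an allocation artefact. With case severity also predicting the outcome, the pooled figure is confounded, and the within-stratum comparison is the causal one.
Standardising Surgical Team D to the population case severity mix: 0.296·18/212 + 0.333·44/120 + 0.370·17/28 = 0.372.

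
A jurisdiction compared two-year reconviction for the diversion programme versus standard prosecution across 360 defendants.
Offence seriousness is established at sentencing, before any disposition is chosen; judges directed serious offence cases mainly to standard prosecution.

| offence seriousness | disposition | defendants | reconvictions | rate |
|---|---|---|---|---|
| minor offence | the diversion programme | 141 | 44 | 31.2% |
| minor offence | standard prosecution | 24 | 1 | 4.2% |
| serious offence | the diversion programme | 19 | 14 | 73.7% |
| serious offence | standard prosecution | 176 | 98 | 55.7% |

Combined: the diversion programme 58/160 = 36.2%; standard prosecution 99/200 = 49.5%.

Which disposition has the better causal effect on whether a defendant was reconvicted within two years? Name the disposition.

standard prosecution

The stratified and pooled comparisons disagree (standard prosecution wins within each offence seriousness; the diversion programme wins overall), so the answer turns on the causal role of offence seriousness.
Nothing the disposition does changes offence seriousness; the imbalance is an allocation artefact. With offence seriousness also predicting the outcome, the pooled figure is confounded, and the within-stratum comparison is the causal one.
Within each level — minor offence: 31.2% vs 4.2%; serious offence: 73.7% vs 55.7% — standard prosecution is lower every time.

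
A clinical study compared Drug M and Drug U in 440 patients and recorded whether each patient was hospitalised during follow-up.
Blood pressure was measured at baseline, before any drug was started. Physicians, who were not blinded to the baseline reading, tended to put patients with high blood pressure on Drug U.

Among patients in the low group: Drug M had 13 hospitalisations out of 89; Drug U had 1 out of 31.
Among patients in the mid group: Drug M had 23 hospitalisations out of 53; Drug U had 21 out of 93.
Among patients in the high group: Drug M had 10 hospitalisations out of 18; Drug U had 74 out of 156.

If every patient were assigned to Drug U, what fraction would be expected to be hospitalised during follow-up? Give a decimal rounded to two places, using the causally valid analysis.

Within every blood pressure level Drug U has the lower rate, yet pooled Drug M does — Simpson's reversal.
Blood pressure satisfies the back-door criterion: it is not a descendant of the drug, and it blocks the spurious path from drug to outcome. Adjusting for it (i.e., using the within-blood pressure rates) gives the causal effect.
Standardising Drug U to the population blood pressure mix: 0.273·1/31 + 0.332·21/93 + 0.395·74/156 = 0.271.

0.27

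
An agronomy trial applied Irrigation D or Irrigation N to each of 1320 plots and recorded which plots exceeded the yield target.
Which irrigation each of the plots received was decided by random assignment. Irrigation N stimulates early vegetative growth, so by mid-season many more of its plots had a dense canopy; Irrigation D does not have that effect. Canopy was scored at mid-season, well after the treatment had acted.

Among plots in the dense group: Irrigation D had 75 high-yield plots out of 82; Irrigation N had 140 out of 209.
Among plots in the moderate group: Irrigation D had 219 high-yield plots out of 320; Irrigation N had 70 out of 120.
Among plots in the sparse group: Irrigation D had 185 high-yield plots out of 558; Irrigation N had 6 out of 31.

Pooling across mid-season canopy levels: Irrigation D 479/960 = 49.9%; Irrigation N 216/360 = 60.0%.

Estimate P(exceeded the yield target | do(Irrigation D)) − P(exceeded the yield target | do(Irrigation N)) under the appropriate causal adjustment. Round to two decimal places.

-0.10

The distribution of mid-season canopy is itself part of what the irrigation does — it is an intermediate outcome. Holding it fixed would remove that part of the effect; the total effect is the pooled difference.
The causal difference is the pooled difference: 0.499 − 0.600 = -0.101.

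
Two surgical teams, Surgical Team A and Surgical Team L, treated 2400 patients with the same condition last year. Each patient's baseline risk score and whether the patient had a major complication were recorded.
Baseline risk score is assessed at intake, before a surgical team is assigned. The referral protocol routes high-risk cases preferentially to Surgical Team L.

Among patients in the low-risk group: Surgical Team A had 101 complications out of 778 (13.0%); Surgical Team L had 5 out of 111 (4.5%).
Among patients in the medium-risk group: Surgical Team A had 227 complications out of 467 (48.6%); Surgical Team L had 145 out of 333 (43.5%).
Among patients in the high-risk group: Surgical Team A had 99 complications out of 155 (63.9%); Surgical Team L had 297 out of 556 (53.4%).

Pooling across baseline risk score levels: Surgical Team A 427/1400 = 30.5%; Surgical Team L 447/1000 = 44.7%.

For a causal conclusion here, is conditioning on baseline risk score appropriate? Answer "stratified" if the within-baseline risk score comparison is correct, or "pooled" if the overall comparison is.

stratified

The imbalance in baseline risk score arose from how patients were allocated, not from anything the surgical team did; and baseline risk score independently affects the outcome. The pooled gap is confounded — condition on baseline risk score.
Within each level — low-risk: 13.0% vs 4.5%; medium-risk: 48.6% vs 43.5%; high-risk: 63.9% vs 53.4% — Surgical Team L is lower every time.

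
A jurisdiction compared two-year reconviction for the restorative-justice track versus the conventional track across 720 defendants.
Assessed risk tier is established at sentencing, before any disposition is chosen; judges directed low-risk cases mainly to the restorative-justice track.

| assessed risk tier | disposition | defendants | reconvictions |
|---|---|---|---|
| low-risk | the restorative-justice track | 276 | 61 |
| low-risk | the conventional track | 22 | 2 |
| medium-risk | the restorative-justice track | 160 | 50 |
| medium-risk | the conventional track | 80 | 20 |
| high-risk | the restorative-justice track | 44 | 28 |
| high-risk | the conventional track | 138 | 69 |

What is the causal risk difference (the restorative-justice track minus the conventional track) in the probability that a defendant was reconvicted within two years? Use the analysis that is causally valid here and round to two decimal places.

+0.11

Assessed risk tier is set before the disposition has any effect — it is not caused by the disposition — and it independently drives the outcome. That makes it a confounder, so the causal comparison is within assessed risk tier levels.
Adjusting over the population distribution of assessed risk tier: 0.414·(0.221−0.091) + 0.333·(0.312−0.250) + 0.253·(0.636−0.500) = +0.109.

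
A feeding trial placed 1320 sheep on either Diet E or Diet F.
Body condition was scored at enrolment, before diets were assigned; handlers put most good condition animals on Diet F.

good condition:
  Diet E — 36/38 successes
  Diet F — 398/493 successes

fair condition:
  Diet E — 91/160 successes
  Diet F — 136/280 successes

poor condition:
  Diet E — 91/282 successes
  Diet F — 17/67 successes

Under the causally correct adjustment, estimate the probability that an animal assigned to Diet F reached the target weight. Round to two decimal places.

0.55

The imbalance in starting body condition arose from how sheep were allocated, not from anything the diet did; and starting body condition independently affects the outcome. The pooled gap is confounded — condition on starting body condition.
Standardising Diet F to the population starting body condition mix: 0.402·398/493 + 0.333·136/280 + 0.264·17/67 = 0.554.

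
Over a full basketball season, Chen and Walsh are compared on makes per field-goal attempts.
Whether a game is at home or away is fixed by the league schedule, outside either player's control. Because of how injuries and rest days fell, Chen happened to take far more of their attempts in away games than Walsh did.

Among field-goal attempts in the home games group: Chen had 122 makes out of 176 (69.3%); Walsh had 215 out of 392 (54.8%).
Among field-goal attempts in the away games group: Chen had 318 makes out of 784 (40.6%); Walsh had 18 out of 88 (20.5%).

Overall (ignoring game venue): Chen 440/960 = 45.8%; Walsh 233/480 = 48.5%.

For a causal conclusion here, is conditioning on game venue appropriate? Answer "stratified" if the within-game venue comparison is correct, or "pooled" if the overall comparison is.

Within every game venue level Chen has the higher rate, yet pooled Walsh does — Simpson's reversal.
Nothing the player does changes game venue; the imbalance is an allocation artefact. With game venue also predicting the outcome, the pooled figure is confounded, and the within-stratum comparison is the causal one.
Within each level — home games: 69.3% vs 54.8%; away games: 40.6% vs 20.5% — Chen is higher every time.

stratified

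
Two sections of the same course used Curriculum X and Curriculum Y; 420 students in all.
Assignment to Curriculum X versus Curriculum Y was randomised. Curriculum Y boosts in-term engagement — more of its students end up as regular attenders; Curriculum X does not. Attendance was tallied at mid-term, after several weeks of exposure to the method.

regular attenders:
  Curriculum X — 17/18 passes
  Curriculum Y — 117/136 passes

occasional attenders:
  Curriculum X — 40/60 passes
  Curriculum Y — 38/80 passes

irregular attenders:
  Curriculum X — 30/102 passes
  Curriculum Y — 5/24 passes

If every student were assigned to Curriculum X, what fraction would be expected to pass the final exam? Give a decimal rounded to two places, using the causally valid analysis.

0.48

Mid-term attendance is recorded after the teaching method and is itself shifted by it — it sits on the causal path from teaching method to outcome. Conditioning on a mediator would strip out part of the effect we want; the pooled comparison gives the total causal effect.
So P(outcome | do(Curriculum X)) is just the pooled rate for Curriculum X: 87/180 = 0.483.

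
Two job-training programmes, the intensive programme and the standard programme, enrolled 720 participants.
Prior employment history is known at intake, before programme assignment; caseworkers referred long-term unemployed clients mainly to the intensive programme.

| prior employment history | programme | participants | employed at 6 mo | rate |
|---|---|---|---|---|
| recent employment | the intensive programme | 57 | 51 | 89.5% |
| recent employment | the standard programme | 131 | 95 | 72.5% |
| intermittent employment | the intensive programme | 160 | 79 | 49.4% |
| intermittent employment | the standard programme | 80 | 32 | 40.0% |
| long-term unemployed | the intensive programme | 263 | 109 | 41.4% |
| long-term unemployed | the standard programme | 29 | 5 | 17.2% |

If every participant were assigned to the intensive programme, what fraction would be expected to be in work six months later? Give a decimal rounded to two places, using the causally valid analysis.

0.57

Within every prior employment history level the intensive programme has the higher rate, yet pooled the standard programme does — Simpson's reversal.
Prior employment history differs across programmes for reasons unrelated to any effect of the programme itself, and it separately predicts the outcome — a classic confounder. We must compare within prior employment history levels.
Standardising the intensive programme to the population prior employment history mix: 0.261·51/57 + 0.333·79/160 + 0.406·109/263 = 0.566.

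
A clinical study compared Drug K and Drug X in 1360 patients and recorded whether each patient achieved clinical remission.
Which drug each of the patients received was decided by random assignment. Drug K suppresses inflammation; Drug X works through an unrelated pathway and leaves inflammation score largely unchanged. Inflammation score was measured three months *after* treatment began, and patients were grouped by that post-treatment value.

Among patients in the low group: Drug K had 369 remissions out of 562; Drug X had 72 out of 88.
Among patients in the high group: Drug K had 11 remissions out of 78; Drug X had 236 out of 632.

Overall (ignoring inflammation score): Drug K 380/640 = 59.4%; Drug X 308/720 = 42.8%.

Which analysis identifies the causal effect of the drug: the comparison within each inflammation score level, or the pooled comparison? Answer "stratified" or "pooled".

pooled

Within every inflammation score level Drug X has the higher rate, yet pooled Drug K does — Simpson's reversal.
The distribution of inflammation score is itself part of what the drug does — it is an intermediate outcome. Holding it fixed would remove that part of the effect; the total effect is the pooled difference.
Pooled: Drug K 59.4% vs Drug X 42.8%; Drug K is higher overall.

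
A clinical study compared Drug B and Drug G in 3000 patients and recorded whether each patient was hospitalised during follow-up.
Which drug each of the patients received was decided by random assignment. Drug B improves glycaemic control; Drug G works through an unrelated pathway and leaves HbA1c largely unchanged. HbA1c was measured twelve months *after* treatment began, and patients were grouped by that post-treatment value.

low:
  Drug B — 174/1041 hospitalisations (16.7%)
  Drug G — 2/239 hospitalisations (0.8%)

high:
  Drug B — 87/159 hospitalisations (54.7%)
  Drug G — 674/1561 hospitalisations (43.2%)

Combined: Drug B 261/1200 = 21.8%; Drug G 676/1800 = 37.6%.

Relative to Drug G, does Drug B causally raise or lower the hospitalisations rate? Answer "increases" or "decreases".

HbA1c here is a post-treatment variable shaped by the drug; conditioning on it would introduce bias rather than remove it. The overall comparison is the causal one.
Pooled: Drug B 21.8% vs Drug G 37.6%; Drug B is lower overall.

decreases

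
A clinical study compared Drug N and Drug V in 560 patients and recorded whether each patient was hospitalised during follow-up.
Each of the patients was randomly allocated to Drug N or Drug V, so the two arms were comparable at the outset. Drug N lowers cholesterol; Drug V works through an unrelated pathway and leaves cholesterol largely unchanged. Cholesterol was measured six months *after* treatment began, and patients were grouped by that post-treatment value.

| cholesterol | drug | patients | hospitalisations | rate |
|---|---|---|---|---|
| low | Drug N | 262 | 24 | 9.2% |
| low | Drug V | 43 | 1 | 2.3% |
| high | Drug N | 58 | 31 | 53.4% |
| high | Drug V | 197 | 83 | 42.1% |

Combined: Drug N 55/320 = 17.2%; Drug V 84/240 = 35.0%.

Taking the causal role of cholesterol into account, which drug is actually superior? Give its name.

Drug N

Cholesterol lies on the pathway drug → cholesterol → outcome, so adjusting for it blocks the indirect effect. For the total causal effect of drug, use the unadjusted pooled rates.
Pooled: Drug N 17.2% vs Drug V 35.0%; Drug N is lower overall.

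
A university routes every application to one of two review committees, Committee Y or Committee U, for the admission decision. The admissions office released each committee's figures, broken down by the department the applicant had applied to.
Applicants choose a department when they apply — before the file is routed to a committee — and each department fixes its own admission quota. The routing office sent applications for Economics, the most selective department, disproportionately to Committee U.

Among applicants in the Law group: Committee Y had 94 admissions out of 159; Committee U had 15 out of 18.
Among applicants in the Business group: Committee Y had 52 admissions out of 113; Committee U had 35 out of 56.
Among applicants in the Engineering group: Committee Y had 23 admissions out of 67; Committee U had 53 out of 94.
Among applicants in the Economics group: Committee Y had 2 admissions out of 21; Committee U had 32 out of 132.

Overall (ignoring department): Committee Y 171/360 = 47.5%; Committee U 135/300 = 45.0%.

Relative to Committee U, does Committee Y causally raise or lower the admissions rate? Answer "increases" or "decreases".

decreases

Here department is a common cause — it drives both which review committee a case falls under and the outcome. The crude comparison mixes populations; the stratum-specific rates are the causally relevant ones.
Within each level — Law: 59.1% vs 83.3%; Business: 46.0% vs 62.5%; Engineering: 34.3% vs 56.4%; Economics: 9.5% vs 24.2% — Committee U is higher every time.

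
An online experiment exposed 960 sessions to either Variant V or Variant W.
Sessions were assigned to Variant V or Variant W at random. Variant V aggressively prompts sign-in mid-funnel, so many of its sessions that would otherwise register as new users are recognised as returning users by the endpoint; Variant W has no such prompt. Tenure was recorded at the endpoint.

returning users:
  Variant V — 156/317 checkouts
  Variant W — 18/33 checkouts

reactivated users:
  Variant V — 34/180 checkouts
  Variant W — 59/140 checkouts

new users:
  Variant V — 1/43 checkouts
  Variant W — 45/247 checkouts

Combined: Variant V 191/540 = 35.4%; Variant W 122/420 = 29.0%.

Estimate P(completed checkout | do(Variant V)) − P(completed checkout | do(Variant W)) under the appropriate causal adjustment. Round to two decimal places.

+0.06

Variant W is higher inside every user tenure stratum but Variant V is higher in aggregate. Whether to stratify depends on how user tenure relates to the variant.
User tenure is downstream of the variant. One should not condition on a consequence of treatment, so the overall rates are the right comparison.
The causal difference is the pooled difference: 0.354 − 0.290 = +0.063.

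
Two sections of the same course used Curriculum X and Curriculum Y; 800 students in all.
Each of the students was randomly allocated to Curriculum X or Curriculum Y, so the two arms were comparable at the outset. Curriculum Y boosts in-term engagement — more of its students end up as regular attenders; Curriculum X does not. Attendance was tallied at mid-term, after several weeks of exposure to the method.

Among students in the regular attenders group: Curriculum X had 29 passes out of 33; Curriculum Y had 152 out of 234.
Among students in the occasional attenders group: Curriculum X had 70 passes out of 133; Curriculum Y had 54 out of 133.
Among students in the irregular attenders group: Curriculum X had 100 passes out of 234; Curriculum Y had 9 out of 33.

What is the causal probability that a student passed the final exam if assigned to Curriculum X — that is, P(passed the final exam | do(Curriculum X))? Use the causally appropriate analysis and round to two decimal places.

Mid-term attendance is downstream of the teaching method. One should not condition on a consequence of treatment, so the overall rates are the right comparison.
So P(outcome | do(Curriculum X)) is just the pooled rate for Curriculum X: 199/400 = 0.497.

0.50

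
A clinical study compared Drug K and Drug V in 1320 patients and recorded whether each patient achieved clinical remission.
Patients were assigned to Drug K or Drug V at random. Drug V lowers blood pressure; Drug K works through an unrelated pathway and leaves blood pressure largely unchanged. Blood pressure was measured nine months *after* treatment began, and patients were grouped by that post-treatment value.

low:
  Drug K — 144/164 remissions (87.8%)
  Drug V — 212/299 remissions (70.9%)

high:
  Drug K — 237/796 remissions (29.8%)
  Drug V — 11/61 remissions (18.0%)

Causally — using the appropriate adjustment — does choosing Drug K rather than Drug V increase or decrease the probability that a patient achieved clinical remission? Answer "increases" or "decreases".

decreases

Drug K is higher inside every blood pressure stratum but Drug V is higher in aggregate. Whether to stratify depends on how blood pressure relates to the drug.
Blood pressure is downstream of the drug. One should not condition on a consequence of treatment, so the overall rates are the right comparison.
Pooled: Drug K 39.7% vs Drug V 61.9%; Drug V is higher overall.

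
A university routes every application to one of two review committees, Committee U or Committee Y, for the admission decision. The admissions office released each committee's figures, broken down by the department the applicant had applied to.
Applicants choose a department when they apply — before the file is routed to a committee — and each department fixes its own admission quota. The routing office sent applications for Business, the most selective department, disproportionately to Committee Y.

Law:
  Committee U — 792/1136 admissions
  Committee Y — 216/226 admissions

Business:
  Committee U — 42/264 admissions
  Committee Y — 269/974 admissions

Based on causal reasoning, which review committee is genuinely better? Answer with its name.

Committee Y

The department-specific comparison favours Committee Y throughout, but the pooled figures favour Committee U. The question is whether to condition on department.
Nothing the review committee does changes department; the imbalance is an allocation artefact. With department also predicting the outcome, the pooled figure is confounded, and the within-stratum comparison is the causal one.
Within each level — Law: 69.7% vs 95.6%; Business: 15.9% vs 27.6% — Committee Y is higher every time.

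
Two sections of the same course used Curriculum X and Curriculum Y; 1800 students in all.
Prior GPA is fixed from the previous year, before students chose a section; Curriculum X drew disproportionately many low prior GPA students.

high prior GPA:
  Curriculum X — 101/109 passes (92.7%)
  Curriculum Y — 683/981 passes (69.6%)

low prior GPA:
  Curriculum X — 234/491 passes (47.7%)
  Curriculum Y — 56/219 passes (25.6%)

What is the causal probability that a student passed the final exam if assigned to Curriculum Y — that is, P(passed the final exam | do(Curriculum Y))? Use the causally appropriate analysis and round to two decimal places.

The stratified and pooled comparisons disagree (Curriculum X wins within each prior GPA band; Curriculum Y wins overall), so the answer turns on the causal role of prior GPA band.
Since prior GPA band is a pre-existing factor (not a product of the teaching method) and it affects the outcome on its own, it is a confounder. The stratified rates, not the pooled rate, identify the causal effect.
Standardising Curriculum Y to the population prior GPA band mix: 0.606·683/981 + 0.394·56/219 = 0.522.

0.52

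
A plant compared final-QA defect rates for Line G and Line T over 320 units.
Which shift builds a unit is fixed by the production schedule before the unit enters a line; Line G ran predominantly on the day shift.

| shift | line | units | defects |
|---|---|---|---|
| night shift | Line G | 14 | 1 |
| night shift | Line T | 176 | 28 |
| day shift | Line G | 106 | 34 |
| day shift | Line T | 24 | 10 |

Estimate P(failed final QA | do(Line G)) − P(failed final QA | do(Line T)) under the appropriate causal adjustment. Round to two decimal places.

Shift is set before the line has any effect — it is not caused by the line — and it independently drives the outcome. That makes it a confounder, so the causal comparison is within shift levels.
Adjusting over the population distribution of shift: 0.594·(0.071−0.159) + 0.406·(0.321−0.417) = -0.091.

-0.09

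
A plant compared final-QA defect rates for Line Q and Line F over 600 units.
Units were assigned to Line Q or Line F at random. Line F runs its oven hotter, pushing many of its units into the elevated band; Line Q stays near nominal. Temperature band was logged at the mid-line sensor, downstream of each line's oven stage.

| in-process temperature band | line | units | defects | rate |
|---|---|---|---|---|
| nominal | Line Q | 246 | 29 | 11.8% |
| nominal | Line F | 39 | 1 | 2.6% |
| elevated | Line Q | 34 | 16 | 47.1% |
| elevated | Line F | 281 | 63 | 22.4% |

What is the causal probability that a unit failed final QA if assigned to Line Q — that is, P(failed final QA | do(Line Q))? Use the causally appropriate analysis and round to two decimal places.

Stratifying would compare lines among units the lines themselves sorted into in-process temperature band groups — a form of selection on an intermediate. The unconditioned pooled rates give the total causal effect.
So P(outcome | do(Line Q)) is just the pooled rate for Line Q: 45/280 = 0.161.

0.16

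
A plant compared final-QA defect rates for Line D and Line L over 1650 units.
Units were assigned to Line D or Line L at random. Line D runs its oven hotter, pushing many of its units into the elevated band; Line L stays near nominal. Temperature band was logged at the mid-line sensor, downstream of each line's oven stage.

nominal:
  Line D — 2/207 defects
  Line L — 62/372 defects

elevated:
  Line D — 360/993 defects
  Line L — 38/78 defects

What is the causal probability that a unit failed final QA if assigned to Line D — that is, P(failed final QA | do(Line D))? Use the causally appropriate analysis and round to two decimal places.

The in-process temperature band-specific comparison favours Line D throughout, but the pooled figures favour Line L. The question is whether to condition on in-process temperature band.
The distribution of in-process temperature band is itself part of what the line does — it is an intermediate outcome. Holding it fixed would remove that part of the effect; the total effect is the pooled difference.
So P(outcome | do(Line D)) is just the pooled rate for Line D: 362/1200 = 0.302.

0.30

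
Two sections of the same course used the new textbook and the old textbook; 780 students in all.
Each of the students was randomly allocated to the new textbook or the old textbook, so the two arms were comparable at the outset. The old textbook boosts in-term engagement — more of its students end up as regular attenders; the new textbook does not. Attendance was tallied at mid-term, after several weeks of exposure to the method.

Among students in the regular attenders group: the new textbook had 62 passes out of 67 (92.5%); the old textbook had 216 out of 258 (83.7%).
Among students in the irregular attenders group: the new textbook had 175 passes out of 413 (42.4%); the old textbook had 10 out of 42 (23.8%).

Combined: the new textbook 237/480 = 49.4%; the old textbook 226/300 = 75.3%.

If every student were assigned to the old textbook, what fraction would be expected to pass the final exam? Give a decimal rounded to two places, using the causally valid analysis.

the new textbook is higher inside every mid-term attendance stratum but the old textbook is higher in aggregate. Whether to stratify depends on how mid-term attendance relates to the teaching method.
Mid-term attendance here is a post-treatment variable shaped by the teaching method; conditioning on it would introduce bias rather than remove it. The overall comparison is the causal one.
So P(outcome | do(the old textbook)) is just the pooled rate for the old textbook: 226/300 = 0.753.

0.75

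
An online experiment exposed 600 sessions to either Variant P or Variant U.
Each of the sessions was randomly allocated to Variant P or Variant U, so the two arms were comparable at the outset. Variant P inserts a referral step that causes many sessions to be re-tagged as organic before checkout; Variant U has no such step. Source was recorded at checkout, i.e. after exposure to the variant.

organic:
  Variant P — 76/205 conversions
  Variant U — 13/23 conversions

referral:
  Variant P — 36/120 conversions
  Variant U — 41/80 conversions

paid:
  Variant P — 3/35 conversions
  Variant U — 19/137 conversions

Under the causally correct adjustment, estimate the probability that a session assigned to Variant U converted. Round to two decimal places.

Traffic source is downstream of the variant. One should not condition on a consequence of treatment, so the overall rates are the right comparison.
So P(outcome | do(Variant U)) is just the pooled rate for Variant U: 73/240 = 0.304.

0.30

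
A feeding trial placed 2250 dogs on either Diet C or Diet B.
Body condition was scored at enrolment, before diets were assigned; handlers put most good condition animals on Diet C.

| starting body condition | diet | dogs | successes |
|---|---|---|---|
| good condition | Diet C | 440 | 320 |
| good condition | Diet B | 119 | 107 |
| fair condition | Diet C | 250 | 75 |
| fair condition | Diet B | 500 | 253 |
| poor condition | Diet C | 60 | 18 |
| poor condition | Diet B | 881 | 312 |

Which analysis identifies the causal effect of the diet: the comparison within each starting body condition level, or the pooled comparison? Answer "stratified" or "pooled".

The stratified and pooled comparisons disagree (Diet B wins within each starting body condition; Diet C wins overall), so the answer turns on the causal role of starting body condition.
Here starting body condition is a common cause — it drives both which diet a case falls under and the outcome. The crude comparison mixes populations; the stratum-specific rates are the causally relevant ones.
Within each level — good condition: 72.7% vs 89.9%; fair condition: 30.0% vs 50.6%; poor condition: 30.0% vs 35.4% — Diet B is higher every time.

stratified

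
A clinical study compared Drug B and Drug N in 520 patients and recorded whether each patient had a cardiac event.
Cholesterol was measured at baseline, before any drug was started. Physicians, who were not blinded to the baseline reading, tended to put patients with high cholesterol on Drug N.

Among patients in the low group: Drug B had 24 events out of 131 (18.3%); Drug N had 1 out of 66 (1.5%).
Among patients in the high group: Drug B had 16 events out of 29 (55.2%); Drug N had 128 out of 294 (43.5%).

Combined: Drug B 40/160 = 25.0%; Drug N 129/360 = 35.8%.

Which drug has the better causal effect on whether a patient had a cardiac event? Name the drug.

Drug N is lower inside every cholesterol stratum but Drug B is lower in aggregate. Whether to stratify depends on how cholesterol relates to the drug.
Cholesterol satisfies the back-door criterion: it is not a descendant of the drug, and it blocks the spurious path from drug to outcome. Adjusting for it (i.e., using the within-cholesterol rates) gives the causal effect.
Within each level — low: 18.3% vs 1.5%; high: 55.2% vs 43.5% — Drug N is lower every time.

Drug N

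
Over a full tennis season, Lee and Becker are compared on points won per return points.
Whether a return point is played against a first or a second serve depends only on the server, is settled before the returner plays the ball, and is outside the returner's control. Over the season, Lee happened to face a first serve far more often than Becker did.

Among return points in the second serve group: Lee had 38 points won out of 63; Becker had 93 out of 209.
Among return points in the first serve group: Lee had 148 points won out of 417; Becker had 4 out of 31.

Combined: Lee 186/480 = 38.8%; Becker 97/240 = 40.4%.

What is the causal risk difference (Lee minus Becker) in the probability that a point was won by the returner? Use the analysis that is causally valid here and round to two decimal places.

+0.20

Since serve type is a pre-existing factor (not a product of the player) and it affects the outcome on its own, it is a confounder. The stratified rates, not the pooled rate, identify the causal effect.
Adjusting over the population distribution of serve type: 0.378·(0.603−0.445) + 0.622·(0.355−0.129) = +0.200.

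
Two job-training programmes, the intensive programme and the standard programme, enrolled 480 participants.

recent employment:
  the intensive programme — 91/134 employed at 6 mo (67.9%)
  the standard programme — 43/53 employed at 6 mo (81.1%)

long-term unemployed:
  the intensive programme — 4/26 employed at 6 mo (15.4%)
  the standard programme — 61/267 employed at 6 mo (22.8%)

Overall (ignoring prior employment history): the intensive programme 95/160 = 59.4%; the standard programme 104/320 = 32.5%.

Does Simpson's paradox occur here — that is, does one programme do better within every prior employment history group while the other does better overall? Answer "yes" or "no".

yes

Within each prior employment history level (recent employment 67.9% vs 81.1%; long-term unemployed 15.4% vs 22.8%), the standard programme has the higher rate every time. Pooled: 59.4% vs 32.5% — the intensive programme has the higher rate overall. The two comparisons disagree.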